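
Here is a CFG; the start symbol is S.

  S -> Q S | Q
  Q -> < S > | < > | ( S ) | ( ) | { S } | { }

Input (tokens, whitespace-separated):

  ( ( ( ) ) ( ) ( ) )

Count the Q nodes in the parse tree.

[S [Q ( [S [Q ( [S [Q ( )]] )] [S [Q ( )] [S [Q ( )]]]] )]]

5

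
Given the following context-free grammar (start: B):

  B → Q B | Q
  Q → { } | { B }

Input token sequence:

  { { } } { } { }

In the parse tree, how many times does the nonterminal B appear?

4

[B [Q { [B [Q { }]] }] [B [Q { }] [B [Q { }]]]]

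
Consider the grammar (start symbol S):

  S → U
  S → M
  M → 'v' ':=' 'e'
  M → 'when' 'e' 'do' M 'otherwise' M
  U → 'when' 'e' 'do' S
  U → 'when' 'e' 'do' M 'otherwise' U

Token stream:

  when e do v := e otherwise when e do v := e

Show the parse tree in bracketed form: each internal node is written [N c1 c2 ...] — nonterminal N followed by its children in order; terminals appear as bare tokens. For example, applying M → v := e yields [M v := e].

[S [U when e do [M v := e] otherwise [U when e do [S [M v := e]]]]]

S
U
when e do M otherwise U
when e do v := e otherwise U
when e do v := e otherwise when e do S
when e do v := e otherwise when e do M
when e do v := e otherwise when e do v := e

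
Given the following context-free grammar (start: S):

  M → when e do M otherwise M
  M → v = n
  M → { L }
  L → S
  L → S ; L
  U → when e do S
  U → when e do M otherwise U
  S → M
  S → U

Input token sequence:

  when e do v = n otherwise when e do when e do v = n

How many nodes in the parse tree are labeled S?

[S [U when e do [M v = n] otherwise [U when e do [S [U when e do [S [M v = n]]]]]]]

3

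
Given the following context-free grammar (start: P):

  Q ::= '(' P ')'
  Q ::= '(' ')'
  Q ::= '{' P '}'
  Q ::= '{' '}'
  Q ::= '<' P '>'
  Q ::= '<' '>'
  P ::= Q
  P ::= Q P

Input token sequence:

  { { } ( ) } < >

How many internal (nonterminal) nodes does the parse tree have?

8

[P [Q { [P [Q { }] [P [Q ( )]]] }] [P [Q < >]]]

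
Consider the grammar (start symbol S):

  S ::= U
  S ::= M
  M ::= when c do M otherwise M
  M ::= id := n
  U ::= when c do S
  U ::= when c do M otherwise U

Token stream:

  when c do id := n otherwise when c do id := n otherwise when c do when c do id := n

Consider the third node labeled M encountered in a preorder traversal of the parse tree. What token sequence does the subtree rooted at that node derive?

id := n

[S [U when c do [M id := n] otherwise [U when c do [M id := n] otherwise [U when c do [S [U when c do [S [M id := n]]]]]]]]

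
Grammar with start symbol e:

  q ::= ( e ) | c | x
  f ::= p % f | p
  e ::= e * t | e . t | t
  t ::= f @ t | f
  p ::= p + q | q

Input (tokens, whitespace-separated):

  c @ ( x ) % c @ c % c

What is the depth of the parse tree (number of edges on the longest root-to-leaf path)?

11

[e [t [f [p [q c]]] @ [t [f [p [q ( [e [t [f [p [q x]]]]] )]] % [f [p [q c]]]] @ [t [f [p [q c]] % [f [p [q c]]]]]]]]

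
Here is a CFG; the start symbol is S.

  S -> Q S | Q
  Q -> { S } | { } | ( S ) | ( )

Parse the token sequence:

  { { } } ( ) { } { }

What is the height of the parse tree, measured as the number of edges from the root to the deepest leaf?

[S [Q { [S [Q { }]] }] [S [Q ( )] [S [Q { }] [S [Q { }]]]]]

5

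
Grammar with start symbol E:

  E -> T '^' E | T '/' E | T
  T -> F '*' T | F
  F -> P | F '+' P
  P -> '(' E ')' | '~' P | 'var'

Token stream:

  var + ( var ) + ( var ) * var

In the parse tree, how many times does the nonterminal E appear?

[E [T [F [F [F [P var]] + [P ( [E [T [F [P var]]]] )]] + [P ( [E [T [F [P var]]]] )]] * [T [F [P var]]]]]

3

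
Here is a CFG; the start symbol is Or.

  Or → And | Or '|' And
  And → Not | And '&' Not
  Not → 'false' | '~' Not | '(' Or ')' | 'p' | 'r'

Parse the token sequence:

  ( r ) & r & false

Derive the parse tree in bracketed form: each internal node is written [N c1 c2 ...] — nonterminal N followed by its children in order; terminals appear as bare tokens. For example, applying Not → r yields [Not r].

Or
And
And & Not
And & Not & Not
Not & Not & Not
( Or ) & Not & Not
( And ) & Not & Not
( Not ) & Not & Not
( r ) & Not & Not
( r ) & r & Not
( r ) & r & false

[Or [And [And [And [Not ( [Or [And [Not r]]] )]] & [Not r]] & [Not false]]]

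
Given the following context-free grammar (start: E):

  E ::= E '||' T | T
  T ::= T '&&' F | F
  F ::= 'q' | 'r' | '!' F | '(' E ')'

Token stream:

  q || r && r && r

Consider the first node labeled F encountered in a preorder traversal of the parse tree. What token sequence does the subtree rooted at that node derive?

[E [E [T [F q]]] || [T [T [T [F r]] && [F r]] && [F r]]]

q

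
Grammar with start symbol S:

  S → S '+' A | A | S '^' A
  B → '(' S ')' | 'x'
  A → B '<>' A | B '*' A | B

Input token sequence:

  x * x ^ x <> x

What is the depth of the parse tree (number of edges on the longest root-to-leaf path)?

[S [S [A [B x] * [A [B x]]]] ^ [A [B x] <> [A [B x]]]]

5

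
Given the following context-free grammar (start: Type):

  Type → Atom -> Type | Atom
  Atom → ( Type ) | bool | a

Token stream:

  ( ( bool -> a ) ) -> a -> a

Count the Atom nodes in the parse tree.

6

[Type [Atom ( [Type [Atom ( [Type [Atom bool] -> [Type [Atom a]]] )]] )] -> [Type [Atom a] -> [Type [Atom a]]]]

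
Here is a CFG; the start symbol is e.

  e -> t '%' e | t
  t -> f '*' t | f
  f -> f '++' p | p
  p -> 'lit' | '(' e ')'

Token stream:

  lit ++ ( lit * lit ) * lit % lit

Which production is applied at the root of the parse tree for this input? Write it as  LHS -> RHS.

e -> t '%' e

[e [t [f [f [p lit]] ++ [p ( [e [t [f [p lit]] * [t [f [p lit]]]]] )]] * [t [f [p lit]]]] % [e [t [f [p lit]]]]]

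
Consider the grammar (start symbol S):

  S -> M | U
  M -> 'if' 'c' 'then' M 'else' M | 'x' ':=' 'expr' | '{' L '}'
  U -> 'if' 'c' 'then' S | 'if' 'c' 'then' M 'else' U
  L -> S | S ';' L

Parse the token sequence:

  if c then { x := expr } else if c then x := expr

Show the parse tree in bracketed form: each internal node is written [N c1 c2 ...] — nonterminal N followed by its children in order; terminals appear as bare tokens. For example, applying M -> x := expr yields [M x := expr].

[S [U if c then [M { [L [S [M x := expr]]] }] else [U if c then [S [M x := expr]]]]]

S
U
if c then M else U
if c then { L } else U
if c then { S } else U
if c then { M } else U
if c then { x := expr } else U
if c then { x := expr } else if c then S
if c then { x := expr } else if c then M
if c then { x := expr } else if c then x := expr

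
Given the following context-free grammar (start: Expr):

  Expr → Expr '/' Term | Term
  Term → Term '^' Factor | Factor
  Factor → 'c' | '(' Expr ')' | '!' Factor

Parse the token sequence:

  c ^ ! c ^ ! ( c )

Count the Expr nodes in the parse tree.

[Expr [Term [Term [Term [Factor c]] ^ [Factor ! [Factor c]]] ^ [Factor ! [Factor ( [Expr [Term [Factor c]]] )]]]]

2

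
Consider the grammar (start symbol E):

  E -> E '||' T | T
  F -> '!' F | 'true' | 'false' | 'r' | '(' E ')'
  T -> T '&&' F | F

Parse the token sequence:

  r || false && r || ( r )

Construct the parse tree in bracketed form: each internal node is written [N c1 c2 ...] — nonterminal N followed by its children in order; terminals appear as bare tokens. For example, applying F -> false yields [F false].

E
E || T
E || T || T
T || T || T
F || T || T
r || T || T
r || T && F || T
r || F && F || T
r || false && F || T
r || false && r || T
r || false && r || F
r || false && r || ( E )
r || false && r || ( T )
r || false && r || ( F )
r || false && r || ( r )

[E [E [E [T [F r]]] || [T [T [F false]] && [F r]]] || [T [F ( [E [T [F r]]] )]]]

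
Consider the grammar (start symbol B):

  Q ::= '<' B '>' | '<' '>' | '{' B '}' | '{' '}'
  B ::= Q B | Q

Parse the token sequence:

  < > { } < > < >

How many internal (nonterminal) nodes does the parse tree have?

[B [Q < >] [B [Q { }] [B [Q < >] [B [Q < >]]]]]

8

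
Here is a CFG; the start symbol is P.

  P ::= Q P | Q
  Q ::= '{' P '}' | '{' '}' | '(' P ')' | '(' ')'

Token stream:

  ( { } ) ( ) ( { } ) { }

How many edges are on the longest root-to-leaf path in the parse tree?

[P [Q ( [P [Q { }]] )] [P [Q ( )] [P [Q ( [P [Q { }]] )] [P [Q { }]]]]]

6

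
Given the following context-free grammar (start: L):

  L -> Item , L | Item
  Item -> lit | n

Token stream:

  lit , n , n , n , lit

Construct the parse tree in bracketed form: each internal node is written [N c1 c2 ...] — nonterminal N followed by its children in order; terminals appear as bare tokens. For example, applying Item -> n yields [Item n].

[L [Item lit] , [L [Item n] , [L [Item n] , [L [Item n] , [L [Item lit]]]]]]

L
Item , L
lit , L
lit , Item , L
lit , n , L
lit , n , Item , L
lit , n , n , L
lit , n , n , Item , L
lit , n , n , n , L
lit , n , n , n , Item
lit , n , n , n , lit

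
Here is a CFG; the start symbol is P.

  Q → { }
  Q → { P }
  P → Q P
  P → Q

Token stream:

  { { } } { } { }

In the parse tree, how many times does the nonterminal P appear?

4

[P [Q { [P [Q { }]] }] [P [Q { }] [P [Q { }]]]]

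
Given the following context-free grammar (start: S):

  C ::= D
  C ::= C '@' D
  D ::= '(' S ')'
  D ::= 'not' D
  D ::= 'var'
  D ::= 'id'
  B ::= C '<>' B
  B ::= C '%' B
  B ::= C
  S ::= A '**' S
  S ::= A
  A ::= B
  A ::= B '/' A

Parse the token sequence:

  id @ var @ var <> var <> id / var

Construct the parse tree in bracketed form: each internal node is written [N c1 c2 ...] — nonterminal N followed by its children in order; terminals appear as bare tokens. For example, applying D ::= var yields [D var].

[S [A [B [C [C [C [D id]] @ [D var]] @ [D var]] <> [B [C [D var]] <> [B [C [D id]]]]] / [A [B [C [D var]]]]]]

S
A
B / A
C <> B / A
C @ D <> B / A
C @ D @ D <> B / A
D @ D @ D <> B / A
id @ D @ D <> B / A
id @ var @ D <> B / A
id @ var @ var <> B / A
id @ var @ var <> C <> B / A
id @ var @ var <> D <> B / A
id @ var @ var <> var <> B / A
id @ var @ var <> var <> C / A
id @ var @ var <> var <> D / A
id @ var @ var <> var <> id / A
id @ var @ var <> var <> id / B
id @ var @ var <> var <> id / C
id @ var @ var <> var <> id / D
id @ var @ var <> var <> id / var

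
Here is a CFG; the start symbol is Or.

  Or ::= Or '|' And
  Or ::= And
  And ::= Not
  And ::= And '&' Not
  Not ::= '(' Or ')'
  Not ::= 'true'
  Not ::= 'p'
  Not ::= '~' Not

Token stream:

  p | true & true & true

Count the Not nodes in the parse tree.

[Or [Or [And [Not p]]] | [And [And [And [Not true]] & [Not true]] & [Not true]]]

4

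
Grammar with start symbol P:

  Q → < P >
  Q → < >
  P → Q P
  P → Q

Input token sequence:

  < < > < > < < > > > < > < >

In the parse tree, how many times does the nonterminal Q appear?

[P [Q < [P [Q < >] [P [Q < >] [P [Q < [P [Q < >]] >]]]] >] [P [Q < >] [P [Q < >]]]]

7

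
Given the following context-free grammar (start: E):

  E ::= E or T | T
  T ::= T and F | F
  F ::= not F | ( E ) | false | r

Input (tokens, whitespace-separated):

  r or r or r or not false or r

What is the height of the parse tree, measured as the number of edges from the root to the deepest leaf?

[E [E [E [E [E [T [F r]]] or [T [F r]]] or [T [F r]]] or [T [F not [F false]]]] or [T [F r]]]

7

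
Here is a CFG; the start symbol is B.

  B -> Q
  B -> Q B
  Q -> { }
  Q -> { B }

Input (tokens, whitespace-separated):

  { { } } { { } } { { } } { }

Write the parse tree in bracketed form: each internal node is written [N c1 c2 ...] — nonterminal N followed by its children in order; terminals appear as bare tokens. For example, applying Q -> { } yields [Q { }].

[B [Q { [B [Q { }]] }] [B [Q { [B [Q { }]] }] [B [Q { [B [Q { }]] }] [B [Q { }]]]]]

B
Q B
{ B } B
{ Q } B
{ { } } B
{ { } } Q B
{ { } } { B } B
{ { } } { Q } B
{ { } } { { } } B
{ { } } { { } } Q B
{ { } } { { } } { B } B
{ { } } { { } } { Q } B
{ { } } { { } } { { } } B
{ { } } { { } } { { } } Q
{ { } } { { } } { { } } { }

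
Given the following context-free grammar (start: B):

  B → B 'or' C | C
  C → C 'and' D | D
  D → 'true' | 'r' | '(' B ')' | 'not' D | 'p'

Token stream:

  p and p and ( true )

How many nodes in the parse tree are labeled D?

[B [C [C [C [D p]] and [D p]] and [D ( [B [C [D true]]] )]]]

4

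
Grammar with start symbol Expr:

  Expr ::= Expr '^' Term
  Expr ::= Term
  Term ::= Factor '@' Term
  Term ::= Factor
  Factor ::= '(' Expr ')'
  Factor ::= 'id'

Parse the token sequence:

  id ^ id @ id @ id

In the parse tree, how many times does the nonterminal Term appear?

4

[Expr [Expr [Term [Factor id]]] ^ [Term [Factor id] @ [Term [Factor id] @ [Term [Factor id]]]]]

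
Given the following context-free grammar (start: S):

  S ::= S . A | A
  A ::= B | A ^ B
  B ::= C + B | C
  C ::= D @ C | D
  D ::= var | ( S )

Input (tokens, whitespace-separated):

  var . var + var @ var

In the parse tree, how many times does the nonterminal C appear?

[S [S [A [B [C [D var]]]]] . [A [B [C [D var]] + [B [C [D var] @ [C [D var]]]]]]]

4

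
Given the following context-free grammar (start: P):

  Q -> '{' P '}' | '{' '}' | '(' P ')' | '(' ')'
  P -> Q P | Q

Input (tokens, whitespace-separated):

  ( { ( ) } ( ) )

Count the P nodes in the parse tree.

4

[P [Q ( [P [Q { [P [Q ( )]] }] [P [Q ( )]]] )]]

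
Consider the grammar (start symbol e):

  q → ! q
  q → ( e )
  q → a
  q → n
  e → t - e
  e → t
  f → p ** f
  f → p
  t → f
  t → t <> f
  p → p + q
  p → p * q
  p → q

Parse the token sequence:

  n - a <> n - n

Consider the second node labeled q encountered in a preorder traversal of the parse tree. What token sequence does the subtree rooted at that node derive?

a

[e [t [f [p [q n]]]] - [e [t [t [f [p [q a]]]] <> [f [p [q n]]]] - [e [t [f [p [q n]]]]]]]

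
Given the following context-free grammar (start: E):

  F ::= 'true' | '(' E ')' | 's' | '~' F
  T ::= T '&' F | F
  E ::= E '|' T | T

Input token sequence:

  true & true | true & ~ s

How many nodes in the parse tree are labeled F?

5

[E [E [T [T [F true]] & [F true]]] | [T [T [F true]] & [F ~ [F s]]]]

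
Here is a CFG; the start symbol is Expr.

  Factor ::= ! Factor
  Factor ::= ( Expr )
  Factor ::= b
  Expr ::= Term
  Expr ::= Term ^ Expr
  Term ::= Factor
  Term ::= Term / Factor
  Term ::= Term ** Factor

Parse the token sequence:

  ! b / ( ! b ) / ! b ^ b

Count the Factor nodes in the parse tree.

8

[Expr [Term [Term [Term [Factor ! [Factor b]]] / [Factor ( [Expr [Term [Factor ! [Factor b]]]] )]] / [Factor ! [Factor b]]] ^ [Expr [Term [Factor b]]]]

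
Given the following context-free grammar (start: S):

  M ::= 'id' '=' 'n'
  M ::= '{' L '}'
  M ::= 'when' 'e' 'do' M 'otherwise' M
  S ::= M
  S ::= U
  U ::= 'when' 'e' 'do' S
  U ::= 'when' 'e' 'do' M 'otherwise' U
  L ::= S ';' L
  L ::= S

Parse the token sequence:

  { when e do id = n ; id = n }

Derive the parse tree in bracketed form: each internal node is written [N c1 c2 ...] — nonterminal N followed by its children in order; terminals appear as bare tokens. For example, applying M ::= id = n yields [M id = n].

[S [M { [L [S [U when e do [S [M id = n]]]] ; [L [S [M id = n]]]] }]]

S
M
{ L }
{ S ; L }
{ U ; L }
{ when e do S ; L }
{ when e do M ; L }
{ when e do id = n ; L }
{ when e do id = n ; S }
{ when e do id = n ; M }
{ when e do id = n ; id = n }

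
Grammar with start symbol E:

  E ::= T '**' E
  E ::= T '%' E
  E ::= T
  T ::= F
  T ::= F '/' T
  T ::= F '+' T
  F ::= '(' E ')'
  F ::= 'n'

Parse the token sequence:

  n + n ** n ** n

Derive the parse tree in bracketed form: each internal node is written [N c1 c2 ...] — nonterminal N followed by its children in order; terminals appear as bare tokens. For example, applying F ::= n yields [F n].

[E [T [F n] + [T [F n]]] ** [E [T [F n]] ** [E [T [F n]]]]]

E
T ** E
F + T ** E
n + T ** E
n + F ** E
n + n ** E
n + n ** T ** E
n + n ** F ** E
n + n ** n ** E
n + n ** n ** T
n + n ** n ** F
n + n ** n ** n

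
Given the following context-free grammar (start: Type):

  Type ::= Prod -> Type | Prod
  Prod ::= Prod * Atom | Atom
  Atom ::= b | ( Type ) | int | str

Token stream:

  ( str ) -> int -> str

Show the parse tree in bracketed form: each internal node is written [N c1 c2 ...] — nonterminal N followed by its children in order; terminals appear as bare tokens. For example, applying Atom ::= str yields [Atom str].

[Type [Prod [Atom ( [Type [Prod [Atom str]]] )]] -> [Type [Prod [Atom int]] -> [Type [Prod [Atom str]]]]]

Type
Prod -> Type
Atom -> Type
( Type ) -> Type
( Prod ) -> Type
( Atom ) -> Type
( str ) -> Type
( str ) -> Prod -> Type
( str ) -> Atom -> Type
( str ) -> int -> Type
( str ) -> int -> Prod
( str ) -> int -> Atom
( str ) -> int -> str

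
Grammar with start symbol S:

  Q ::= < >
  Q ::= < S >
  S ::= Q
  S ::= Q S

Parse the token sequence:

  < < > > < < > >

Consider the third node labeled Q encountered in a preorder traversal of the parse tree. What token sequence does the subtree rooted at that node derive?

< < > >

[S [Q < [S [Q < >]] >] [S [Q < [S [Q < >]] >]]]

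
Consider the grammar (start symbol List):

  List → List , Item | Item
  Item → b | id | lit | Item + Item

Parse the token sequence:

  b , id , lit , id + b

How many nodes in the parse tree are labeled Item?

6

[List [List [List [List [Item b]] , [Item id]] , [Item lit]] , [Item [Item id] + [Item b]]]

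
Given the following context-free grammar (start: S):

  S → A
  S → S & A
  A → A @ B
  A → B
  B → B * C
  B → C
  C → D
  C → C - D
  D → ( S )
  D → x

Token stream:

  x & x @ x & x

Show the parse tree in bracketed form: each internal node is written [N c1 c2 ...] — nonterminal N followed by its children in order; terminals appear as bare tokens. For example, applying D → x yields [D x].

[S [S [S [A [B [C [D x]]]]] & [A [A [B [C [D x]]]] @ [B [C [D x]]]]] & [A [B [C [D x]]]]]

S
S & A
S & A & A
A & A & A
B & A & A
C & A & A
D & A & A
x & A & A
x & A @ B & A
x & B @ B & A
x & C @ B & A
x & D @ B & A
x & x @ B & A
x & x @ C & A
x & x @ D & A
x & x @ x & A
x & x @ x & B
x & x @ x & C
x & x @ x & D
x & x @ x & x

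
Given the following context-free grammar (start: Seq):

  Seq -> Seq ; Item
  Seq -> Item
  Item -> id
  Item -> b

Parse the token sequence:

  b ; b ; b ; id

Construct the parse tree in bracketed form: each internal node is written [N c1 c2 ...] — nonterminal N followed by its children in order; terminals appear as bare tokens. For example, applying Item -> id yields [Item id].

[Seq [Seq [Seq [Seq [Item b]] ; [Item b]] ; [Item b]] ; [Item id]]

Seq
Seq ; Item
Seq ; Item ; Item
Seq ; Item ; Item ; Item
Item ; Item ; Item ; Item
b ; Item ; Item ; Item
b ; b ; Item ; Item
b ; b ; b ; Item
b ; b ; b ; id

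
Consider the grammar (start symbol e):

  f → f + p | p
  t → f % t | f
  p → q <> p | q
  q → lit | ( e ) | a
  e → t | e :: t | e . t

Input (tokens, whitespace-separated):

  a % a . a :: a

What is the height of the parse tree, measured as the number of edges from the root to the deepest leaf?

8

[e [e [e [t [f [p [q a]]] % [t [f [p [q a]]]]]] . [t [f [p [q a]]]]] :: [t [f [p [q a]]]]]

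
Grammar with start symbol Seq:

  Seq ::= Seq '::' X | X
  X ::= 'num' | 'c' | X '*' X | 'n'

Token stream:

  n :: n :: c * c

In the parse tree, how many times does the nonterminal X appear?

5

[Seq [Seq [Seq [X n]] :: [X n]] :: [X [X c] * [X c]]]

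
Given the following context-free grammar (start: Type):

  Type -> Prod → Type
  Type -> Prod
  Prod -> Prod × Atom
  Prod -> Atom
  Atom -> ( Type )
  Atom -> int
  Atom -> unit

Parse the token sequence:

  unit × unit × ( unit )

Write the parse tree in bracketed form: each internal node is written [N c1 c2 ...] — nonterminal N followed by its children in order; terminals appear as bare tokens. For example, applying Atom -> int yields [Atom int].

Type
Prod
Prod × Atom
Prod × Atom × Atom
Atom × Atom × Atom
unit × Atom × Atom
unit × unit × Atom
unit × unit × ( Type )
unit × unit × ( Prod )
unit × unit × ( Atom )
unit × unit × ( unit )

[Type [Prod [Prod [Prod [Atom unit]] × [Atom unit]] × [Atom ( [Type [Prod [Atom unit]]] )]]]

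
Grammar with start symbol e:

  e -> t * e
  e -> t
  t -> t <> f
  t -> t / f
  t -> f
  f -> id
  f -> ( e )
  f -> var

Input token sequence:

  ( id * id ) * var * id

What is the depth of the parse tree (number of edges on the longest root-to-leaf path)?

7

[e [t [f ( [e [t [f id]] * [e [t [f id]]]] )]] * [e [t [f var]] * [e [t [f id]]]]]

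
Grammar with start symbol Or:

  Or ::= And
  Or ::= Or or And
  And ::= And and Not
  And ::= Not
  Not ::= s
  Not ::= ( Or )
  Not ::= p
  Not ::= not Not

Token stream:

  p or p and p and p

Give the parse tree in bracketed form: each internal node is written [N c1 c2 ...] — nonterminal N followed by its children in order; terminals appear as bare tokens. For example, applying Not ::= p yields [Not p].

Or
Or or And
And or And
Not or And
p or And
p or And and Not
p or And and Not and Not
p or Not and Not and Not
p or p and Not and Not
p or p and p and Not
p or p and p and p

[Or [Or [And [Not p]]] or [And [And [And [Not p]] and [Not p]] and [Not p]]]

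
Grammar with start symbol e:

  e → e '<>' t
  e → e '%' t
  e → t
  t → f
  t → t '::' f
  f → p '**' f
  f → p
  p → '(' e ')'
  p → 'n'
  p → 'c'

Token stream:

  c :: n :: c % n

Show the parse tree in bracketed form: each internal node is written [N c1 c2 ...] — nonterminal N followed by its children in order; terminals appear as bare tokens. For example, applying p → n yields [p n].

[e [e [t [t [t [f [p c]]] :: [f [p n]]] :: [f [p c]]]] % [t [f [p n]]]]

e
e % t
t % t
t :: f % t
t :: f :: f % t
f :: f :: f % t
p :: f :: f % t
c :: f :: f % t
c :: p :: f % t
c :: n :: f % t
c :: n :: p % t
c :: n :: c % t
c :: n :: c % f
c :: n :: c % p
c :: n :: c % n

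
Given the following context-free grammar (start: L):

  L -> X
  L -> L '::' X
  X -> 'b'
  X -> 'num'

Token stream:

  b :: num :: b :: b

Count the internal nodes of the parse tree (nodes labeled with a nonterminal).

[L [L [L [L [X b]] :: [X num]] :: [X b]] :: [X b]]

8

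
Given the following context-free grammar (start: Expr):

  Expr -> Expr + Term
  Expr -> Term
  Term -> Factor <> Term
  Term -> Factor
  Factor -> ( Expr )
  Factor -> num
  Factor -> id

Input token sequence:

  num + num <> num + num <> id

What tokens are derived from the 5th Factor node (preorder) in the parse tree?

[Expr [Expr [Expr [Term [Factor num]]] + [Term [Factor num] <> [Term [Factor num]]]] + [Term [Factor num] <> [Term [Factor id]]]]

id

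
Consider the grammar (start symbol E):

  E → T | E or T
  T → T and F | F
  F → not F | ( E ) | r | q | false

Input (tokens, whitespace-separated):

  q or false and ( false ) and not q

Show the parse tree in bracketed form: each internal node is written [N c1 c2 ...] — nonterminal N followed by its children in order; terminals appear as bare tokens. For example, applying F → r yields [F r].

[E [E [T [F q]]] or [T [T [T [F false]] and [F ( [E [T [F false]]] )]] and [F not [F q]]]]

E
E or T
T or T
F or T
q or T
q or T and F
q or T and F and F
q or F and F and F
q or false and F and F
q or false and ( E ) and F
q or false and ( T ) and F
q or false and ( F ) and F
q or false and ( false ) and F
q or false and ( false ) and not F
q or false and ( false ) and not q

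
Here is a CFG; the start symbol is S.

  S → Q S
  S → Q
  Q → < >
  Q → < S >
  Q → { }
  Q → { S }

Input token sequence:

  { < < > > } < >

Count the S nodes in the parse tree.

4

[S [Q { [S [Q < [S [Q < >]] >]] }] [S [Q < >]]]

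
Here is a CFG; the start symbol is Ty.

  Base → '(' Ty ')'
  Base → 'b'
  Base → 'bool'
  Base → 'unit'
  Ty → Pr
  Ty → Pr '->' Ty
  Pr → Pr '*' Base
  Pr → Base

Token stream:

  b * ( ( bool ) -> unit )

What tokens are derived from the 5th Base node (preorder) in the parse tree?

[Ty [Pr [Pr [Base b]] * [Base ( [Ty [Pr [Base ( [Ty [Pr [Base bool]]] )]] -> [Ty [Pr [Base unit]]]] )]]]

unit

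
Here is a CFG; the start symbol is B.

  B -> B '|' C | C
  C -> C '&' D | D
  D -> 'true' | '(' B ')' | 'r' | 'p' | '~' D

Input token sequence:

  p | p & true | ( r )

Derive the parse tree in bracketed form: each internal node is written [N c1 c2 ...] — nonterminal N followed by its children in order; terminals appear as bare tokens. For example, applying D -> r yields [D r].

[B [B [B [C [D p]]] | [C [C [D p]] & [D true]]] | [C [D ( [B [C [D r]]] )]]]

B
B | C
B | C | C
C | C | C
D | C | C
p | C | C
p | C & D | C
p | D & D | C
p | p & D | C
p | p & true | C
p | p & true | D
p | p & true | ( B )
p | p & true | ( C )
p | p & true | ( D )
p | p & true | ( r )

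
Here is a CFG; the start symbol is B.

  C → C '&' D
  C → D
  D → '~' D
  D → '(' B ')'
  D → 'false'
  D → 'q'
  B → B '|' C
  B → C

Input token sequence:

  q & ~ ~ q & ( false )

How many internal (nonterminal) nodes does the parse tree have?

[B [C [C [C [D q]] & [D ~ [D ~ [D q]]]] & [D ( [B [C [D false]]] )]]]

12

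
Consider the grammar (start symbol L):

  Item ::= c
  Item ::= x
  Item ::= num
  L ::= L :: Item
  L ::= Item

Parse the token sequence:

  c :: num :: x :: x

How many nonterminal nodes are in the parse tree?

8

[L [L [L [L [Item c]] :: [Item num]] :: [Item x]] :: [Item x]]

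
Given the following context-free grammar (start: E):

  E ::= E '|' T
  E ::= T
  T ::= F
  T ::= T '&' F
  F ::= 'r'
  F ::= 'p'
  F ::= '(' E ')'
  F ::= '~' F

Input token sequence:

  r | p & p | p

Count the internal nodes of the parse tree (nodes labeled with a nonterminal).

11

[E [E [E [T [F r]]] | [T [T [F p]] & [F p]]] | [T [F p]]]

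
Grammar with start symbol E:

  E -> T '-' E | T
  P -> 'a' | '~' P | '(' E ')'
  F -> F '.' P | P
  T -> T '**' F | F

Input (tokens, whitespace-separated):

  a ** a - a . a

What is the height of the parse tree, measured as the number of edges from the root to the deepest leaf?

6

[E [T [T [F [P a]]] ** [F [P a]]] - [E [T [F [F [P a]] . [P a]]]]]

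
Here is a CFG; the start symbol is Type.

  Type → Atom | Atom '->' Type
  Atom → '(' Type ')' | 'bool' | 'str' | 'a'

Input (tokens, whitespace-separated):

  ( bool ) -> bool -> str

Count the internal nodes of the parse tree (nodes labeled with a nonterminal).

8

[Type [Atom ( [Type [Atom bool]] )] -> [Type [Atom bool] -> [Type [Atom str]]]]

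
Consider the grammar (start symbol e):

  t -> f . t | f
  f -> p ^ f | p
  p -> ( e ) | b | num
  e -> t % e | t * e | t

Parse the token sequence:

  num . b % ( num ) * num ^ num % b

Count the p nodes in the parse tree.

[e [t [f [p num]] . [t [f [p b]]]] % [e [t [f [p ( [e [t [f [p num]]]] )]]] * [e [t [f [p num] ^ [f [p num]]]] % [e [t [f [p b]]]]]]]

7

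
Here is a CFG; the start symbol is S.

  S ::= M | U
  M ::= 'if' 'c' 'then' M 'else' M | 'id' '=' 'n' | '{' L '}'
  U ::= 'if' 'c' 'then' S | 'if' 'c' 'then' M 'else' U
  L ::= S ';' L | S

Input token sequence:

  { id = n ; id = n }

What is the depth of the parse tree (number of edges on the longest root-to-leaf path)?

[S [M { [L [S [M id = n]] ; [L [S [M id = n]]]] }]]

6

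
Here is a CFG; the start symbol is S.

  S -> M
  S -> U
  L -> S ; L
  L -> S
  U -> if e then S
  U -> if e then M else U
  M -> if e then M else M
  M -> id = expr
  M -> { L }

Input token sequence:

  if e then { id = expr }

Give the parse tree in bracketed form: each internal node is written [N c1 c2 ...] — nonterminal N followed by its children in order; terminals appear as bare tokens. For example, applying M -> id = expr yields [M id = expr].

S
U
if e then S
if e then M
if e then { L }
if e then { S }
if e then { M }
if e then { id = expr }

[S [U if e then [S [M { [L [S [M id = expr]]] }]]]]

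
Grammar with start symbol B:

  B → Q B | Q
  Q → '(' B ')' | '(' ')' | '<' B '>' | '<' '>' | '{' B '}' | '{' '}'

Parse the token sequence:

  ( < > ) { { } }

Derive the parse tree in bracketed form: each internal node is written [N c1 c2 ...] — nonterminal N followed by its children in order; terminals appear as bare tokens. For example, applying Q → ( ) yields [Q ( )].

[B [Q ( [B [Q < >]] )] [B [Q { [B [Q { }]] }]]]

B
Q B
( B ) B
( Q ) B
( < > ) B
( < > ) Q
( < > ) { B }
( < > ) { Q }
( < > ) { { } }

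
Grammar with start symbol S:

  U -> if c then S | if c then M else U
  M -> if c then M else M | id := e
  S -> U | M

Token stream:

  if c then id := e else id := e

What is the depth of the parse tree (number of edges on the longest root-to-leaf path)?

[S [M if c then [M id := e] else [M id := e]]]

3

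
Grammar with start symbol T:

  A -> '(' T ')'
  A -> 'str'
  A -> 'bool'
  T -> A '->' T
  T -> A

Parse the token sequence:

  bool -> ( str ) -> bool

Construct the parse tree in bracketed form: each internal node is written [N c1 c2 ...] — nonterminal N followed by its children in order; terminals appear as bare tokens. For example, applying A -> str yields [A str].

T
A -> T
bool -> T
bool -> A -> T
bool -> ( T ) -> T
bool -> ( A ) -> T
bool -> ( str ) -> T
bool -> ( str ) -> A
bool -> ( str ) -> bool

[T [A bool] -> [T [A ( [T [A str]] )] -> [T [A bool]]]]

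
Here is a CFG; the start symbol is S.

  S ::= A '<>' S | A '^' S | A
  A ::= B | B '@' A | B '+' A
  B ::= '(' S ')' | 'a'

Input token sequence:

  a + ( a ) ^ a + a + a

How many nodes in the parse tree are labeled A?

[S [A [B a] + [A [B ( [S [A [B a]]] )]]] ^ [S [A [B a] + [A [B a] + [A [B a]]]]]]

6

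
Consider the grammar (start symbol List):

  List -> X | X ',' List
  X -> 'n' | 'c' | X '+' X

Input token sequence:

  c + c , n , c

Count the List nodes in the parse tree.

3

[List [X [X c] + [X c]] , [List [X n] , [List [X c]]]]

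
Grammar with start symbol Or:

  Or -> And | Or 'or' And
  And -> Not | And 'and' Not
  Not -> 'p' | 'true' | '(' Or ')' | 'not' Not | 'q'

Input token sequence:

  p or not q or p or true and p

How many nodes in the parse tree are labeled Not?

6

[Or [Or [Or [Or [And [Not p]]] or [And [Not not [Not q]]]] or [And [Not p]]] or [And [And [Not true]] and [Not p]]]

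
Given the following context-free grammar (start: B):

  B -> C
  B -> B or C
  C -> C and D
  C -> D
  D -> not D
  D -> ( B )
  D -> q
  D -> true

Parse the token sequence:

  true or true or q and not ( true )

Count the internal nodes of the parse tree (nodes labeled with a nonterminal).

15

[B [B [B [C [D true]]] or [C [D true]]] or [C [C [D q]] and [D not [D ( [B [C [D true]]] )]]]]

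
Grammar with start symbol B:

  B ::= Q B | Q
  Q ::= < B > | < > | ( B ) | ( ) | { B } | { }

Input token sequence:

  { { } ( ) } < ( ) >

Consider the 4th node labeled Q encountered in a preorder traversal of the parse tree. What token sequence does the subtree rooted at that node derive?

< ( ) >

[B [Q { [B [Q { }] [B [Q ( )]]] }] [B [Q < [B [Q ( )]] >]]]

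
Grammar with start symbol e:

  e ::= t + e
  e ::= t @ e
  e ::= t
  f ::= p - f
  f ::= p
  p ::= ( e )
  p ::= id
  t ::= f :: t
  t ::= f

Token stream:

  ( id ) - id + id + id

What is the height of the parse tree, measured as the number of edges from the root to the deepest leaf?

8

[e [t [f [p ( [e [t [f [p id]]]] )] - [f [p id]]]] + [e [t [f [p id]]] + [e [t [f [p id]]]]]]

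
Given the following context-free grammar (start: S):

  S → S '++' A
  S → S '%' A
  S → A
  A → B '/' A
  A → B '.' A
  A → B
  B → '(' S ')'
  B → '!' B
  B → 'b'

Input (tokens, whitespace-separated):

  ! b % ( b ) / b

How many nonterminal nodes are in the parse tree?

12

[S [S [A [B ! [B b]]]] % [A [B ( [S [A [B b]]] )] / [A [B b]]]]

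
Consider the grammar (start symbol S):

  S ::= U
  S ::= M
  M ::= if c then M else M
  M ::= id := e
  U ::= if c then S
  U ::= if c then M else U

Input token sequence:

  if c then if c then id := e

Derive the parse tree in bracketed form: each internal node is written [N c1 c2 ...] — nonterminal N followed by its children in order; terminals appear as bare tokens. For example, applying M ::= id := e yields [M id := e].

S
U
if c then S
if c then U
if c then if c then S
if c then if c then M
if c then if c then id := e

[S [U if c then [S [U if c then [S [M id := e]]]]]]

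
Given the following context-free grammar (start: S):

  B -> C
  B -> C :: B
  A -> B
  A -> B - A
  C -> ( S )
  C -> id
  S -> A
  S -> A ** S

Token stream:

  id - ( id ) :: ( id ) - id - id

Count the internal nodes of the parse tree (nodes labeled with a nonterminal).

[S [A [B [C id]] - [A [B [C ( [S [A [B [C id]]]] )] :: [B [C ( [S [A [B [C id]]]] )]]] - [A [B [C id]] - [A [B [C id]]]]]]]

23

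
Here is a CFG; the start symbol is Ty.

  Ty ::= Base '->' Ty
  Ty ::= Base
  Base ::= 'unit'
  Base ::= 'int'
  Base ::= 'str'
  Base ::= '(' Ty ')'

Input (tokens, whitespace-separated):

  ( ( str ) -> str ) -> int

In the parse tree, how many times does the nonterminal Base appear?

[Ty [Base ( [Ty [Base ( [Ty [Base str]] )] -> [Ty [Base str]]] )] -> [Ty [Base int]]]

5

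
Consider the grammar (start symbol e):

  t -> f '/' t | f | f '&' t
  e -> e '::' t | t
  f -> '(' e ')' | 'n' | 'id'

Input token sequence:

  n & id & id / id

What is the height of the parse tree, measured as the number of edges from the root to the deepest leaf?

[e [t [f n] & [t [f id] & [t [f id] / [t [f id]]]]]]

6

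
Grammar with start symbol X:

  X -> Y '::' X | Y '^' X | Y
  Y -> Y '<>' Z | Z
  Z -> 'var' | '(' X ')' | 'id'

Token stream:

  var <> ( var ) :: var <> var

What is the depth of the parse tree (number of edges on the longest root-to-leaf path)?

[X [Y [Y [Z var]] <> [Z ( [X [Y [Z var]]] )]] :: [X [Y [Y [Z var]] <> [Z var]]]]

6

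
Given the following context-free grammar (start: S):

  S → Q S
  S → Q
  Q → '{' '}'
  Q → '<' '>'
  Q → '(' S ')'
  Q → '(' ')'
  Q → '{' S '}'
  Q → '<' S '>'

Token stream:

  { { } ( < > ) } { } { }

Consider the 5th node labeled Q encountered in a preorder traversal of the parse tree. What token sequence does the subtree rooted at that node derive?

{ }

[S [Q { [S [Q { }] [S [Q ( [S [Q < >]] )]]] }] [S [Q { }] [S [Q { }]]]]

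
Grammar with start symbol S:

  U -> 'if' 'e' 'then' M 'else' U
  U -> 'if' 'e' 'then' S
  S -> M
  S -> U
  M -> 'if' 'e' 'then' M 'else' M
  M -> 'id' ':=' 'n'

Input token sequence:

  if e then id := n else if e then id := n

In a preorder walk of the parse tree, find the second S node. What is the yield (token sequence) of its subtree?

id := n

[S [U if e then [M id := n] else [U if e then [S [M id := n]]]]]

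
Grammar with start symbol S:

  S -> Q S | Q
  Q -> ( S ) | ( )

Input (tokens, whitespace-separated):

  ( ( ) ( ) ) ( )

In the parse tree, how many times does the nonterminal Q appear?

[S [Q ( [S [Q ( )] [S [Q ( )]]] )] [S [Q ( )]]]

4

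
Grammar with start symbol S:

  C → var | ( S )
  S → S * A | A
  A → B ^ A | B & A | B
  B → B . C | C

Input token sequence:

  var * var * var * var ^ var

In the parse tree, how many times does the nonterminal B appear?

5

[S [S [S [S [A [B [C var]]]] * [A [B [C var]]]] * [A [B [C var]]]] * [A [B [C var]] ^ [A [B [C var]]]]]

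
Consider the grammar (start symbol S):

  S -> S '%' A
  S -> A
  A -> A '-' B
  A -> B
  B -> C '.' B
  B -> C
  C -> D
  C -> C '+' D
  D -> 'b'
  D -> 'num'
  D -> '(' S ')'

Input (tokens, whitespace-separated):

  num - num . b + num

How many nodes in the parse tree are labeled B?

3

[S [A [A [B [C [D num]]]] - [B [C [D num]] . [B [C [C [D b]] + [D num]]]]]]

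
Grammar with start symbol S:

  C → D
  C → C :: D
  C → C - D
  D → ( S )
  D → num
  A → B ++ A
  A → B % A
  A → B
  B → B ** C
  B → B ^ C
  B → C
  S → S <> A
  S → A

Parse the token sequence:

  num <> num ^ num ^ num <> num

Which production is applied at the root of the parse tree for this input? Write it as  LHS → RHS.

S → S <> A

[S [S [S [A [B [C [D num]]]]] <> [A [B [B [B [C [D num]]] ^ [C [D num]]] ^ [C [D num]]]]] <> [A [B [C [D num]]]]]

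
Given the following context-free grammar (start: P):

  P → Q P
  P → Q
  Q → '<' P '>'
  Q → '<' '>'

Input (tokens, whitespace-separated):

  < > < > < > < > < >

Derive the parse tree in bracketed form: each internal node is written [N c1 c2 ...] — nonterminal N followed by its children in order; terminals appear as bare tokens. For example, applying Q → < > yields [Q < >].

[P [Q < >] [P [Q < >] [P [Q < >] [P [Q < >] [P [Q < >]]]]]]

P
Q P
< > P
< > Q P
< > < > P
< > < > Q P
< > < > < > P
< > < > < > Q P
< > < > < > < > P
< > < > < > < > Q
< > < > < > < > < >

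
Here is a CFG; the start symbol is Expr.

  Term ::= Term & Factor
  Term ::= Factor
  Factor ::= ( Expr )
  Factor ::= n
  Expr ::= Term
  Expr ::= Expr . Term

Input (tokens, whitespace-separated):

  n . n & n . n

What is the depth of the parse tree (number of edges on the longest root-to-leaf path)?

[Expr [Expr [Expr [Term [Factor n]]] . [Term [Term [Factor n]] & [Factor n]]] . [Term [Factor n]]]

5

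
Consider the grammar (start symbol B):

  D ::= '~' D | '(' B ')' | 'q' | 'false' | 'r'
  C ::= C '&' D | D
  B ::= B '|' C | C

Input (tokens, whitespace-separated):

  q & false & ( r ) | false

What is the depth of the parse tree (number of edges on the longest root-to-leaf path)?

[B [B [C [C [C [D q]] & [D false]] & [D ( [B [C [D r]]] )]]] | [C [D false]]]

7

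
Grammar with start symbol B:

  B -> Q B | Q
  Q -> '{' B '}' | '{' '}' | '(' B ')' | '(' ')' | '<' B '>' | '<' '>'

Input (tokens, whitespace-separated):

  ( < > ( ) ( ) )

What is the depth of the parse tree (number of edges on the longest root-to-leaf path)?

[B [Q ( [B [Q < >] [B [Q ( )] [B [Q ( )]]]] )]]

6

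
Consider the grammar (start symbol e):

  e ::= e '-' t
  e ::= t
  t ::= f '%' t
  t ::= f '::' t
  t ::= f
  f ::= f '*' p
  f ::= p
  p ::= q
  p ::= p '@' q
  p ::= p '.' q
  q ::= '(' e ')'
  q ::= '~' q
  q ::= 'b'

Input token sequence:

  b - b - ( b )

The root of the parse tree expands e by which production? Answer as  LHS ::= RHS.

e ::= e '-' t

[e [e [e [t [f [p [q b]]]]] - [t [f [p [q b]]]]] - [t [f [p [q ( [e [t [f [p [q b]]]]] )]]]]]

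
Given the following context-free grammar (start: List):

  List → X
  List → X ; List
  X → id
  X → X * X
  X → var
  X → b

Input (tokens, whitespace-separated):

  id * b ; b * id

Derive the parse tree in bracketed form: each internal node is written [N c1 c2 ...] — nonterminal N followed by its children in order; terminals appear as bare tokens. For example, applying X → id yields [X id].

[List [X [X id] * [X b]] ; [List [X [X b] * [X id]]]]

List
X ; List
X * X ; List
id * X ; List
id * b ; List
id * b ; X
id * b ; X * X
id * b ; b * X
id * b ; b * id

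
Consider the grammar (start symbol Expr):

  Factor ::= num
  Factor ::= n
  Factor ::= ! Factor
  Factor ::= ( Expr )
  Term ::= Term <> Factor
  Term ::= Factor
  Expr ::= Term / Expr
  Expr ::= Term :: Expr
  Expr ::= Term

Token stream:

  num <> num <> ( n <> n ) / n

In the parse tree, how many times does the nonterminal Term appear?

6

[Expr [Term [Term [Term [Factor num]] <> [Factor num]] <> [Factor ( [Expr [Term [Term [Factor n]] <> [Factor n]]] )]] / [Expr [Term [Factor n]]]]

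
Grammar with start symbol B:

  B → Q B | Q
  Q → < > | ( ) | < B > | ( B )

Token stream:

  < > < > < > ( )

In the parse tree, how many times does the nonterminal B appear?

4

[B [Q < >] [B [Q < >] [B [Q < >] [B [Q ( )]]]]]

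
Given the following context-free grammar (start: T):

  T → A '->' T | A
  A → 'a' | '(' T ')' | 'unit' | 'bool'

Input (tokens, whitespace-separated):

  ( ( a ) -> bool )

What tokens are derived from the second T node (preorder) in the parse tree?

[T [A ( [T [A ( [T [A a]] )] -> [T [A bool]]] )]]

( a ) -> bool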